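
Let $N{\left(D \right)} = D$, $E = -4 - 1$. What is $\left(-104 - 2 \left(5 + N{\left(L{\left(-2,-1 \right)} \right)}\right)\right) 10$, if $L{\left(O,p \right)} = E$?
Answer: $-1040$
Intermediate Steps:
$E = -5$ ($E = -4 - 1 = -5$)
$L{\left(O,p \right)} = -5$
$\left(-104 - 2 \left(5 + N{\left(L{\left(-2,-1 \right)} \right)}\right)\right) 10 = \left(-104 - 2 \left(5 - 5\right)\right) 10 = \left(-104 - 0\right) 10 = \left(-104 + 0\right) 10 = \left(-104\right) 10 = -1040$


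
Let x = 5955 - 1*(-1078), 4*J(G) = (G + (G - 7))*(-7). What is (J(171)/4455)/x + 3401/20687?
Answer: 85238444209/518532315444 ≈ 0.16438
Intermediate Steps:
J(G) = 49/4 - 7*G/2 (J(G) = ((G + (G - 7))*(-7))/4 = ((G + (-7 + G))*(-7))/4 = ((-7 + 2*G)*(-7))/4 = (49 - 14*G)/4 = 49/4 - 7*G/2)
x = 7033 (x = 5955 + 1078 = 7033)
(J(171)/4455)/x + 3401/20687 = ((49/4 - 7/2*171)/4455)/7033 + 3401/20687 = ((49/4 - 1197/2)*(1/4455))*(1/7033) + 3401*(1/20687) = -2345/4*1/4455*(1/7033) + 3401/20687 = -469/3564*1/7033 + 3401/20687 = -469/25065612 + 3401/20687 = 85238444209/518532315444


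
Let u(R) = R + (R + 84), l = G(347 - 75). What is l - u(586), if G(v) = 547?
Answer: -709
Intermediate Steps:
l = 547
u(R) = 84 + 2*R (u(R) = R + (84 + R) = 84 + 2*R)
l - u(586) = 547 - (84 + 2*586) = 547 - (84 + 1172) = 547 - 1*1256 = 547 - 1256 = -709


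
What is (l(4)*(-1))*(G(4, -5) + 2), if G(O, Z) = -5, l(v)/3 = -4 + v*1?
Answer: 0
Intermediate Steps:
l(v) = -12 + 3*v (l(v) = 3*(-4 + v*1) = 3*(-4 + v) = -12 + 3*v)
(l(4)*(-1))*(G(4, -5) + 2) = ((-12 + 3*4)*(-1))*(-5 + 2) = ((-12 + 12)*(-1))*(-3) = (0*(-1))*(-3) = 0*(-3) = 0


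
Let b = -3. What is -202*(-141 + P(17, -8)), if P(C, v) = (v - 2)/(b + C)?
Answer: 200384/7 ≈ 28626.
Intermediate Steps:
P(C, v) = (-2 + v)/(-3 + C) (P(C, v) = (v - 2)/(-3 + C) = (-2 + v)/(-3 + C))
-202*(-141 + P(17, -8)) = -202*(-141 + (-2 - 8)/(-3 + 17)) = -202*(-141 - 10/14) = -202*(-141 + (1/14)*(-10)) = -202*(-141 - 5/7) = -202*(-992/7) = 200384/7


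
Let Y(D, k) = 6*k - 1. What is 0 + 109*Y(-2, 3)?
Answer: 1853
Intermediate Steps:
Y(D, k) = -1 + 6*k
0 + 109*Y(-2, 3) = 0 + 109*(-1 + 6*3) = 0 + 109*(-1 + 18) = 0 + 109*17 = 0 + 1853 = 1853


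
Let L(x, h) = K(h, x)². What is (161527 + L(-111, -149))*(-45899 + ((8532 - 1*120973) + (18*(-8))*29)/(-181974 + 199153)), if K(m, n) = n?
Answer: -137099234050224/17179 ≈ -7.9806e+9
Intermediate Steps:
L(x, h) = x²
(161527 + L(-111, -149))*(-45899 + ((8532 - 1*120973) + (18*(-8))*29)/(-181974 + 199153)) = (161527 + (-111)²)*(-45899 + ((8532 - 1*120973) + (18*(-8))*29)/(-181974 + 199153)) = (161527 + 12321)*(-45899 + ((8532 - 120973) - 144*29)/17179) = 173848*(-45899 + (-112441 - 4176)*(1/17179)) = 173848*(-45899 - 116617*1/17179) = 173848*(-45899 - 116617/17179) = 173848*(-788615538/17179) = -137099234050224/17179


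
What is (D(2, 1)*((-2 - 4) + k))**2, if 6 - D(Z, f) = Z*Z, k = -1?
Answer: 196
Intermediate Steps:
D(Z, f) = 6 - Z**2 (D(Z, f) = 6 - Z*Z = 6 - Z**2)
(D(2, 1)*((-2 - 4) + k))**2 = ((6 - 1*2**2)*((-2 - 4) - 1))**2 = ((6 - 1*4)*(-6 - 1))**2 = ((6 - 4)*(-7))**2 = (2*(-7))**2 = (-14)**2 = 196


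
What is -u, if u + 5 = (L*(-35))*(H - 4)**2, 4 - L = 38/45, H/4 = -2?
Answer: 15909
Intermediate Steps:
H = -8 (H = 4*(-2) = -8)
L = 142/45 (L = 4 - 38/45 = 142/45 ≈ 3.1556)
u = -15909 (u = -5 + ((142/45)*(-35))*(-8 - 4)**2 = -5 - 994/9*(-12)**2 = -5 - 994/9*144 = -5 - 15904 = -15909)
-u = -1*(-15909) = 15909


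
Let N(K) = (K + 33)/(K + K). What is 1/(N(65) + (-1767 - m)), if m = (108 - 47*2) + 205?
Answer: -65/129041 ≈ -0.00050372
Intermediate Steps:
N(K) = (33 + K)/(2*K) (N(K) = (33 + K)/((2*K)) = (33 + K)*(1/(2*K)) = (33 + K)/(2*K))
m = 219 (m = (108 - 94) + 205 = 14 + 205 = 219)
1/(N(65) + (-1767 - m)) = 1/((½)*(33 + 65)/65 + (-1767 - 1*219)) = 1/((½)*(1/65)*98 + (-1767 - 219)) = 1/(49/65 - 1986) = 1/(-129041/65) = -65/129041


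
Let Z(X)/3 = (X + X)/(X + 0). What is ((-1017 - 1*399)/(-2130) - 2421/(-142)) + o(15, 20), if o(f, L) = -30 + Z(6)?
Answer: -4463/710 ≈ -6.2859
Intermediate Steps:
Z(X) = 6 (Z(X) = 3*((X + X)/(X + 0)) = 3*((2*X)/X) = 3*2 = 6)
o(f, L) = -24 (o(f, L) = -30 + 6 = -24)
((-1017 - 1*399)/(-2130) - 2421/(-142)) + o(15, 20) = ((-1017 - 1*399)/(-2130) - 2421/(-142)) - 24 = ((-1017 - 399)*(-1/2130) - 2421*(-1/142)) - 24 = (-1416*(-1/2130) + 2421/142) - 24 = (236/355 + 2421/142) - 24 = 12577/710 - 24 = -4463/710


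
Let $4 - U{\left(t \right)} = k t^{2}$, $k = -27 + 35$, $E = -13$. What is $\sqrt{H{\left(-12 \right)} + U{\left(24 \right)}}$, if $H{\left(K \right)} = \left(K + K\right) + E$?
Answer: $i \sqrt{4641} \approx 68.125 i$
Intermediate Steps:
$k = 8$
$H{\left(K \right)} = -13 + 2 K$ ($H{\left(K \right)} = \left(K + K\right) - 13 = 2 K - 13 = -13 + 2 K$)
$U{\left(t \right)} = 4 - 8 t^{2}$
$\sqrt{H{\left(-12 \right)} + U{\left(24 \right)}} = \sqrt{\left(-13 + 2 \left(-12\right)\right) + \left(4 - 8 \cdot 24^{2}\right)} = \sqrt{\left(-13 - 24\right) + \left(4 - 4608\right)} = \sqrt{-37 + \left(4 - 4608\right)} = \sqrt{-37 - 4604} = \sqrt{-4641} = i \sqrt{4641}$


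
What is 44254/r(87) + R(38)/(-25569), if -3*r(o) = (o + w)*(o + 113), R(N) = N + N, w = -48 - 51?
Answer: 565734863/10227600 ≈ 55.315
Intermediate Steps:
w = -99
R(N) = 2*N
r(o) = -(-99 + o)*(113 + o)/3 (r(o) = -(o - 99)*(o + 113)/3 = -(-99 + o)*(113 + o)/3)
44254/r(87) + R(38)/(-25569) = 44254/(3729 - 14/3*87 - 1/3*87**2) + (2*38)/(-25569) = 44254/(3729 - 406 - 1/3*7569) + 76*(-1/25569) = 44254/(3729 - 406 - 2523) - 76/25569 = 44254/800 - 76/25569 = 44254*(1/800) - 76/25569 = 22127/400 - 76/25569 = 565734863/10227600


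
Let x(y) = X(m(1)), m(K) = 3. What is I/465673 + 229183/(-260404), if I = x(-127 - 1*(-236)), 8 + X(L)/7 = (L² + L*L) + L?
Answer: -8207741415/9327931684 ≈ -0.87991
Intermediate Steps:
X(L) = -56 + 7*L + 14*L² (X(L) = -56 + 7*((L² + L*L) + L) = -56 + 7*((L² + L²) + L) = -56 + 7*(2*L² + L) = -56 + 7*(L + 2*L²) = -56 + (7*L + 14*L²) = -56 + 7*L + 14*L²)
x(y) = 91 (x(y) = -56 + 7*3 + 14*3² = -56 + 21 + 14*9 = -56 + 21 + 126 = 91)
I = 91
I/465673 + 229183/(-260404) = 91/465673 + 229183/(-260404) = 91*(1/465673) + 229183*(-1/260404) = 7/35821 - 229183/260404 = -8207741415/9327931684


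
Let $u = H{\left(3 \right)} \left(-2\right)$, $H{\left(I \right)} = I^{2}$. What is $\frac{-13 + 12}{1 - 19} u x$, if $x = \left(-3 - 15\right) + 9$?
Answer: $9$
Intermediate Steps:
$x = -9$ ($x = -18 + 9 = -9$)
$u = -18$ ($u = 3^{2} \left(-2\right) = 9 \left(-2\right) = -18$)
$\frac{-13 + 12}{1 - 19} u x = \frac{-13 + 12}{1 - 19} \left(-18\right) \left(-9\right) = - \frac{1}{-18} \left(-18\right) \left(-9\right) = \left(-1\right) \left(- \frac{1}{18}\right) \left(-18\right) \left(-9\right) = \frac{1}{18} \left(-18\right) \left(-9\right) = \left(-1\right) \left(-9\right) = 9$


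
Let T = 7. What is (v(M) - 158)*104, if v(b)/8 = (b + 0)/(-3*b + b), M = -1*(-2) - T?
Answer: -16848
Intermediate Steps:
M = -5 (M = -1*(-2) - 1*7 = 2 - 7 = -5)
v(b) = -4 (v(b) = 8*((b + 0)/(-3*b + b)) = 8*(b/((-2*b))) = 8*(b*(-1/(2*b))) = 8*(-½) = -4)
(v(M) - 158)*104 = (-4 - 158)*104 = -162*104 = -16848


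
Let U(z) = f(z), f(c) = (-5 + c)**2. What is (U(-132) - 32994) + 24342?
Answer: 10117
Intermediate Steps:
U(z) = (-5 + z)**2
(U(-132) - 32994) + 24342 = ((-5 - 132)**2 - 32994) + 24342 = ((-137)**2 - 32994) + 24342 = (18769 - 32994) + 24342 = -14225 + 24342 = 10117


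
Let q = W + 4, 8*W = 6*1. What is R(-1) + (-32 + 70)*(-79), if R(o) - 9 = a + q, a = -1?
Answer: -11957/4 ≈ -2989.3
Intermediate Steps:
W = 3/4 (W = (6*1)/8 = (1/8)*6 = 3/4 ≈ 0.75000)
q = 19/4 (q = 3/4 + 4 = 19/4 ≈ 4.7500)
R(o) = 51/4 (R(o) = 9 + (-1 + 19/4) = 9 + 15/4 = 51/4)
R(-1) + (-32 + 70)*(-79) = 51/4 + (-32 + 70)*(-79) = 51/4 + 38*(-79) = 51/4 - 3002 = -11957/4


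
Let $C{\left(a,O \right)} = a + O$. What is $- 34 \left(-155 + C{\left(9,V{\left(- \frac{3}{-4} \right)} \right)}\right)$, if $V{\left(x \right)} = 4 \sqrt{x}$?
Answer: $4964 - 68 \sqrt{3} \approx 4846.2$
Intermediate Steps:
$C{\left(a,O \right)} = O + a$
$- 34 \left(-155 + C{\left(9,V{\left(- \frac{3}{-4} \right)} \right)}\right) = - 34 \left(-155 + \left(4 \sqrt{- \frac{3}{-4}} + 9\right)\right) = - 34 \left(-155 + \left(4 \sqrt{\left(-3\right) \left(- \frac{1}{4}\right)} + 9\right)\right) = - 34 \left(-155 + \left(4 \sqrt{\frac{3}{4}} + 9\right)\right) = - 34 \left(-155 + \left(4 \frac{\sqrt{3}}{2} + 9\right)\right) = - 34 \left(-155 + \left(2 \sqrt{3} + 9\right)\right) = - 34 \left(-155 + \left(9 + 2 \sqrt{3}\right)\right) = - 34 \left(-146 + 2 \sqrt{3}\right) = 4964 - 68 \sqrt{3}$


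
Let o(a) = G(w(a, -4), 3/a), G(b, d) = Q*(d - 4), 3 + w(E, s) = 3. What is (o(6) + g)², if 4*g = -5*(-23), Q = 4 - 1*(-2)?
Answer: 961/16 ≈ 60.063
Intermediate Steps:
w(E, s) = 0 (w(E, s) = -3 + 3 = 0)
Q = 6 (Q = 4 + 2 = 6)
g = 115/4 (g = (-5*(-23))/4 = (¼)*115 = 115/4 ≈ 28.750)
G(b, d) = -24 + 6*d (G(b, d) = 6*(d - 4) = 6*(-4 + d) = -24 + 6*d)
o(a) = -24 + 18/a (o(a) = -24 + 6*(3/a) = -24 + 18/a)
(o(6) + g)² = ((-24 + 18/6) + 115/4)² = ((-24 + 18*(⅙)) + 115/4)² = ((-24 + 3) + 115/4)² = (-21 + 115/4)² = (31/4)² = 961/16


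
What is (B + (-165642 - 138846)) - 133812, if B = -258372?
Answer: -696672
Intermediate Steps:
(B + (-165642 - 138846)) - 133812 = (-258372 + (-165642 - 138846)) - 133812 = (-258372 - 304488) - 133812 = -562860 - 133812 = -696672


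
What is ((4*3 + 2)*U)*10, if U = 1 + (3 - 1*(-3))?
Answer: 980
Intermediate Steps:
U = 7 (U = 1 + (3 + 3) = 1 + 6 = 7)
((4*3 + 2)*U)*10 = ((4*3 + 2)*7)*10 = ((12 + 2)*7)*10 = (14*7)*10 = 98*10 = 980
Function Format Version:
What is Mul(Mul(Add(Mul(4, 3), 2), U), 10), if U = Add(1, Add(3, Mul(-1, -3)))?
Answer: 980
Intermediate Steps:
U = 7 (U = Add(1, Add(3, 3)) = Add(1, 6) = 7)
Mul(Mul(Add(Mul(4, 3), 2), U), 10) = Mul(Mul(Add(Mul(4, 3), 2), 7), 10) = Mul(Mul(Add(12, 2), 7), 10) = Mul(Mul(14, 7), 10) = Mul(98, 10) = 980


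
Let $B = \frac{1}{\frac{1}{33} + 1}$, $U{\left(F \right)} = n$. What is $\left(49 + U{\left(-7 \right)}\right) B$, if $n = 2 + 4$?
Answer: $\frac{1815}{34} \approx 53.382$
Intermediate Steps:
$n = 6$
$U{\left(F \right)} = 6$
$B = \frac{33}{34}$ ($B = \frac{1}{\frac{1}{33} + 1} = \frac{1}{\frac{34}{33}} = \frac{33}{34} \approx 0.97059$)
$\left(49 + U{\left(-7 \right)}\right) B = \left(49 + 6\right) \frac{33}{34} = 55 \cdot \frac{33}{34} = \frac{1815}{34}$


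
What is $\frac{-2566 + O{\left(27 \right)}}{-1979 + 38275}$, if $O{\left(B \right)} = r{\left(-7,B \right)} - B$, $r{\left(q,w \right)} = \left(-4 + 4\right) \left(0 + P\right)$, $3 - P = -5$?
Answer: $- \frac{2593}{36296} \approx -0.07144$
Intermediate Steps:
$P = 8$ ($P = 3 - -5 = 3 + 5 = 8$)
$r{\left(q,w \right)} = 0$ ($r{\left(q,w \right)} = \left(-4 + 4\right) \left(0 + 8\right) = 0 \cdot 8 = 0$)
$O{\left(B \right)} = - B$ ($O{\left(B \right)} = 0 - B = - B$)
$\frac{-2566 + O{\left(27 \right)}}{-1979 + 38275} = \frac{-2566 - 27}{-1979 + 38275} = \frac{-2566 - 27}{36296} = \left(-2593\right) \frac{1}{36296} = - \frac{2593}{36296}$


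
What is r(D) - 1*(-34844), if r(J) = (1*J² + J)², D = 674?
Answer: 206979537344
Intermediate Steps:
r(J) = (J + J²)² (r(J) = (J² + J)² = (J + J²)²)
r(D) - 1*(-34844) = 674²*(1 + 674)² - 1*(-34844) = 454276*675² + 34844 = 454276*455625 + 34844 = 206979502500 + 34844 = 206979537344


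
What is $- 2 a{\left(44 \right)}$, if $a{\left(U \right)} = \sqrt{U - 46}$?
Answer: $- 2 i \sqrt{2} \approx - 2.8284 i$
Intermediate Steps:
$a{\left(U \right)} = \sqrt{-46 + U}$
$- 2 a{\left(44 \right)} = - 2 \sqrt{-46 + 44} = - 2 \sqrt{-2} = - 2 i \sqrt{2}$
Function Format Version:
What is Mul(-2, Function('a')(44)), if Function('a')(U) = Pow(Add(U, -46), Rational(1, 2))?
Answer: Mul(-2, I, Pow(2, Rational(1, 2))) ≈ Mul(-2.8284, I)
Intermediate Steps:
Function('a')(U) = Pow(Add(-46, U), Rational(1, 2))
Mul(-2, Function('a')(44)) = Mul(-2, Pow(Add(-46, 44), Rational(1, 2))) = Mul(-2, Pow(-2, Rational(1, 2))) = Mul(-2, Mul(I, Pow(2, Rational(1, 2)))) = Mul(-2, I, Pow(2, Rational(1, 2)))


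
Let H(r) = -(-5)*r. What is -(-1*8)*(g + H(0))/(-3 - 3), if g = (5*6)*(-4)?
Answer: 160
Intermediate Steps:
g = -120 (g = 30*(-4) = -120)
H(r) = 5*r
-(-1*8)*(g + H(0))/(-3 - 3) = -(-1*8)*(-120 + 5*0)/(-3 - 3) = -(-8)*(-120 + 0)/(-6) = -(-8)*(-120*(-1/6)) = -(-8)*20 = -1*(-160) = 160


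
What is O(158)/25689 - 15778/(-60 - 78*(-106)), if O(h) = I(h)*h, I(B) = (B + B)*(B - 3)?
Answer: 10519179613/35142552 ≈ 299.33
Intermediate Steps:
I(B) = 2*B*(-3 + B) (I(B) = (2*B)*(-3 + B) = 2*B*(-3 + B))
O(h) = 2*h**2*(-3 + h) (O(h) = (2*h*(-3 + h))*h = 2*h**2*(-3 + h))
O(158)/25689 - 15778/(-60 - 78*(-106)) = (2*158**2*(-3 + 158))/25689 - 15778/(-60 - 78*(-106)) = (2*24964*155)*(1/25689) - 15778/(-60 + 8268) = 7738840*(1/25689) - 15778/8208 = 7738840/25689 - 15778*1/8208 = 7738840/25689 - 7889/4104 = 10519179613/35142552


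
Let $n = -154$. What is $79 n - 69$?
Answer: $-12235$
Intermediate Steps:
$79 n - 69 = 79 \left(-154\right) - 69 = -12166 - 69 = -12235$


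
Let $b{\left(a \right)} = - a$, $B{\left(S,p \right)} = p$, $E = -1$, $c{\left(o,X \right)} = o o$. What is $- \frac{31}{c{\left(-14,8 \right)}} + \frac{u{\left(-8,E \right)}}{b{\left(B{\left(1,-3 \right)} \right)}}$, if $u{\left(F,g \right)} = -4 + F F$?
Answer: $\frac{3889}{196} \approx 19.842$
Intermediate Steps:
$c{\left(o,X \right)} = o^{2}$
$u{\left(F,g \right)} = -4 + F^{2}$
$- \frac{31}{c{\left(-14,8 \right)}} + \frac{u{\left(-8,E \right)}}{b{\left(B{\left(1,-3 \right)} \right)}} = - \frac{31}{\left(-14\right)^{2}} + \frac{-4 + \left(-8\right)^{2}}{\left(-1\right) \left(-3\right)} = - \frac{31}{196} + \frac{-4 + 64}{3} = \left(-31\right) \frac{1}{196} + 60 \cdot \frac{1}{3} = - \frac{31}{196} + 20 = \frac{3889}{196}$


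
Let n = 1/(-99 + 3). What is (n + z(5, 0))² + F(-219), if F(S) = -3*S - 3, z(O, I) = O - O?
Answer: 6027265/9216 ≈ 654.00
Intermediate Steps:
z(O, I) = 0
F(S) = -3 - 3*S
n = -1/96 (n = 1/(-96) = -1/96 ≈ -0.010417)
(n + z(5, 0))² + F(-219) = (-1/96 + 0)² + (-3 - 3*(-219)) = (-1/96)² + (-3 + 657) = 1/9216 + 654 = 6027265/9216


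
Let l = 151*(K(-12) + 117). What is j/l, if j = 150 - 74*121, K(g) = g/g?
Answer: -4402/8909 ≈ -0.49411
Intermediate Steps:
K(g) = 1
j = -8804 (j = 150 - 8954 = -8804)
l = 17818 (l = 151*(1 + 117) = 151*118 = 17818)
j/l = -8804/17818 = -8804*1/17818 = -4402/8909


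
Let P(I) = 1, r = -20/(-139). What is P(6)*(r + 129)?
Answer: 17951/139 ≈ 129.14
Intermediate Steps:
r = 20/139 (r = -20*(-1/139) = 20/139 ≈ 0.14388)
P(6)*(r + 129) = 1*(20/139 + 129) = 1*(17951/139) = 17951/139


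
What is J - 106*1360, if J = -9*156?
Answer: -145564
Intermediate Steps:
J = -1404
J - 106*1360 = -1404 - 106*1360 = -1404 - 144160 = -145564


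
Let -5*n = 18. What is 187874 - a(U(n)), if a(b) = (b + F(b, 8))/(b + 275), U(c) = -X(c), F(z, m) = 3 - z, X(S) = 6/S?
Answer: 155935411/830 ≈ 1.8787e+5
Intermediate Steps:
n = -18/5 (n = -⅕*18 = -18/5 ≈ -3.6000)
U(c) = -6/c
a(b) = 3/(275 + b) (a(b) = (b + (3 - b))/(b + 275) = 3/(275 + b))
187874 - a(U(n)) = 187874 - 3/(275 - 6/(-18/5)) = 187874 - 3/(275 - 6*(-5/18)) = 187874 - 3/(275 + 5/3) = 187874 - 3/830/3 = 187874 - 3*3/830 = 187874 - 1*9/830 = 187874 - 9/830 = 155935411/830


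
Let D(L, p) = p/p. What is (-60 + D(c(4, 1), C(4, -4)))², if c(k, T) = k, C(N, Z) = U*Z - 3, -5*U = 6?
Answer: 3481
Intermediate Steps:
U = -6/5 (U = -⅕*6 = -6/5 ≈ -1.2000)
C(N, Z) = -3 - 6*Z/5 (C(N, Z) = -6*Z/5 - 3 = -3 - 6*Z/5)
D(L, p) = 1
(-60 + D(c(4, 1), C(4, -4)))² = (-60 + 1)² = (-59)² = 3481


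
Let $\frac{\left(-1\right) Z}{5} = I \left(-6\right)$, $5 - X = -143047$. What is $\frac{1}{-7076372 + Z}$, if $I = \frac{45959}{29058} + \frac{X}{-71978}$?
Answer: $- \frac{6010163}{42530222338301} \approx -1.4132 \cdot 10^{-7}$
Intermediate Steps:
$X = 143052$ ($X = 5 - -143047 = 5 + 143047 = 143052$)
$I = - \frac{14633933}{36060978}$ ($I = \frac{45959}{29058} + \frac{143052}{-71978} = 45959 \cdot \frac{1}{29058} + 143052 \left(- \frac{1}{71978}\right) = \frac{45959}{29058} - \frac{71526}{35989} = - \frac{14633933}{36060978} \approx -0.40581$)
$Z = - \frac{73169665}{6010163}$ ($Z = - 5 \left(\left(- \frac{14633933}{36060978}\right) \left(-6\right)\right) = \left(-5\right) \frac{14633933}{6010163} = - \frac{73169665}{6010163} \approx -12.174$)
$\frac{1}{-7076372 + Z} = \frac{1}{-7076372 - \frac{73169665}{6010163}} = \frac{1}{- \frac{42530222338301}{6010163}} = - \frac{6010163}{42530222338301}$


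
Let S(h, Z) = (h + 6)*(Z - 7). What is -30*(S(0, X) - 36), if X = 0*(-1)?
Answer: 2340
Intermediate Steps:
X = 0
S(h, Z) = (-7 + Z)*(6 + h) (S(h, Z) = (6 + h)*(-7 + Z) = (-7 + Z)*(6 + h))
-30*(S(0, X) - 36) = -30*((-42 - 7*0 + 6*0 + 0*0) - 36) = -30*((-42 + 0 + 0 + 0) - 36) = -30*(-42 - 36) = -30*(-78) = 2340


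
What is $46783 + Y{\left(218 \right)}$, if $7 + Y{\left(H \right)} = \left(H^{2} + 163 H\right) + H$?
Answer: $130052$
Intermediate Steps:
$Y{\left(H \right)} = -7 + H^{2} + 164 H$ ($Y{\left(H \right)} = -7 + \left(\left(H^{2} + 163 H\right) + H\right) = -7 + \left(H^{2} + 164 H\right) = -7 + H^{2} + 164 H$)
$46783 + Y{\left(218 \right)} = 46783 + \left(-7 + 218^{2} + 164 \cdot 218\right) = 46783 + \left(-7 + 47524 + 35752\right) = 46783 + 83269 = 130052$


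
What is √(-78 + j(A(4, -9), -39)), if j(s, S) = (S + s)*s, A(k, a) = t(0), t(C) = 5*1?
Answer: 2*I*√62 ≈ 15.748*I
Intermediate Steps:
t(C) = 5
A(k, a) = 5
j(s, S) = s*(S + s)
√(-78 + j(A(4, -9), -39)) = √(-78 + 5*(-39 + 5)) = √(-78 + 5*(-34)) = √(-78 - 170) = √(-248) = 2*I*√62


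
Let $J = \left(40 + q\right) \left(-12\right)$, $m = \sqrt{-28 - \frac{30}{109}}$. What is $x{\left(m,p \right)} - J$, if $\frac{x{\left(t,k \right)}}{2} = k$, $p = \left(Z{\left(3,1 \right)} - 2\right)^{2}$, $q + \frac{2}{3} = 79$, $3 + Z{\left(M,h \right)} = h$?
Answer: $1452$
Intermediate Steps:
$Z{\left(M,h \right)} = -3 + h$
$q = \frac{235}{3}$ ($q = - \frac{2}{3} + 79 = \frac{235}{3} \approx 78.333$)
$p = 16$ ($p = \left(\left(-3 + 1\right) - 2\right)^{2} = \left(-2 - 2\right)^{2} = \left(-4\right)^{2} = 16$)
$m = \frac{i \sqrt{335938}}{109}$ ($m = \sqrt{-28 - \frac{30}{109}} = \sqrt{- \frac{3082}{109}} = \frac{i \sqrt{335938}}{109} \approx 5.3174 i$)
$x{\left(t,k \right)} = 2 k$
$J = -1420$ ($J = \left(40 + \frac{235}{3}\right) \left(-12\right) = \frac{355}{3} \left(-12\right) = -1420$)
$x{\left(m,p \right)} - J = 2 \cdot 16 - -1420 = 32 + 1420 = 1452$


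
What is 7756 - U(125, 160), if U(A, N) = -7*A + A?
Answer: 8506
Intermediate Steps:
U(A, N) = -6*A
7756 - U(125, 160) = 7756 - (-6)*125 = 7756 - 1*(-750) = 7756 + 750 = 8506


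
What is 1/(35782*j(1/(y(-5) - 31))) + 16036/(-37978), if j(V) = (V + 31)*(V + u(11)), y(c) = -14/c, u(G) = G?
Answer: -1936528083867227/4586273254338728 ≈ -0.42224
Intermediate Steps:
j(V) = (11 + V)*(31 + V) (j(V) = (V + 31)*(V + 11) = (31 + V)*(11 + V) = (11 + V)*(31 + V))
1/(35782*j(1/(y(-5) - 31))) + 16036/(-37978) = 1/(35782*(341 + (1/(-14/(-5) - 31))² + 42/(-14/(-5) - 31))) + 16036/(-37978) = 1/(35782*(341 + (1/(-14*(-⅕) - 31))² + 42/(-14*(-⅕) - 31))) + 16036*(-1/37978) = 1/(35782*(341 + (1/(14/5 - 31))² + 42/(14/5 - 31))) - 8018/18989 = 1/(35782*(341 + (1/(-141/5))² + 42/(-141/5))) - 8018/18989 = 1/(35782*(341 + (-5/141)² + 42*(-5/141))) - 8018/18989 = 1/(35782*(341 + 25/19881 - 70/47)) - 8018/18989 = 1/(35782*(6749836/19881)) - 8018/18989 = (1/35782)*(19881/6749836) - 8018/18989 = 19881/241522631752 - 8018/18989 = -1936528083867227/4586273254338728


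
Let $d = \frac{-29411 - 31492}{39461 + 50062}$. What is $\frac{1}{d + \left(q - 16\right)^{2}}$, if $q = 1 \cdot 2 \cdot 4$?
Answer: $\frac{9947}{629841} \approx 0.015793$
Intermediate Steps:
$q = 8$ ($q = 2 \cdot 4 = 8$)
$d = - \frac{6767}{9947}$ ($d = - \frac{60903}{89523} = \left(-60903\right) \frac{1}{89523} = - \frac{6767}{9947} \approx -0.68031$)
$\frac{1}{d + \left(q - 16\right)^{2}} = \frac{1}{- \frac{6767}{9947} + \left(8 - 16\right)^{2}} = \frac{1}{- \frac{6767}{9947} + \left(-8\right)^{2}} = \frac{1}{- \frac{6767}{9947} + 64} = \frac{1}{\frac{629841}{9947}} = \frac{9947}{629841}$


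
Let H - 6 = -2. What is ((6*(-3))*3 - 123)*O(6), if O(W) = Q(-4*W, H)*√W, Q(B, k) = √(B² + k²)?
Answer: -708*√222 ≈ -10549.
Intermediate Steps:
H = 4 (H = 6 - 2 = 4)
O(W) = √W*√(16 + 16*W²) (O(W) = √((-4*W)² + 4²)*√W = √(16*W² + 16)*√W = √(16 + 16*W²)*√W = √W*√(16 + 16*W²))
((6*(-3))*3 - 123)*O(6) = ((6*(-3))*3 - 123)*(4*√6*√(1 + 6²)) = (-18*3 - 123)*(4*√6*√(1 + 36)) = (-54 - 123)*(4*√6*√37) = -708*√222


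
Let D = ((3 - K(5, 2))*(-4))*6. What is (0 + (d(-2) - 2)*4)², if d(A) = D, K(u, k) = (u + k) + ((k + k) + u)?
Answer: 1537600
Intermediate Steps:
K(u, k) = 2*u + 3*k (K(u, k) = (k + u) + (2*k + u) = (k + u) + (u + 2*k) = 2*u + 3*k)
D = 312 (D = ((3 - (2*5 + 3*2))*(-4))*6 = ((3 - (10 + 6))*(-4))*6 = ((3 - 1*16)*(-4))*6 = ((3 - 16)*(-4))*6 = -13*(-4)*6 = 52*6 = 312)
d(A) = 312
(0 + (d(-2) - 2)*4)² = (0 + (312 - 2)*4)² = (0 + 310*4)² = (0 + 1240)² = 1240² = 1537600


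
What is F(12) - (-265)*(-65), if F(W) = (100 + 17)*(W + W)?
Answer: -14417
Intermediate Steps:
F(W) = 234*W (F(W) = 117*(2*W) = 234*W)
F(12) - (-265)*(-65) = 234*12 - (-265)*(-65) = 2808 - 1*17225 = 2808 - 17225 = -14417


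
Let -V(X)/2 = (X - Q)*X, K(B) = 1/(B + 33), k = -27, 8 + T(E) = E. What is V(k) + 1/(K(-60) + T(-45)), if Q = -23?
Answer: -309339/1432 ≈ -216.02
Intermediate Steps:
T(E) = -8 + E
K(B) = 1/(33 + B)
V(X) = -2*X*(23 + X) (V(X) = -2*(X - 1*(-23))*X = -2*(X + 23)*X = -2*(23 + X)*X = -2*X*(23 + X))
V(k) + 1/(K(-60) + T(-45)) = -2*(-27)*(23 - 27) + 1/(1/(33 - 60) + (-8 - 45)) = -2*(-27)*(-4) + 1/(1/(-27) - 53) = -216 + 1/(-1/27 - 53) = -216 + 1/(-1432/27) = -216 - 27/1432 = -309339/1432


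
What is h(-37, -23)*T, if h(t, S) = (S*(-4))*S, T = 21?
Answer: -44436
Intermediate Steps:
h(t, S) = -4*S**2 (h(t, S) = (-4*S)*S = -4*S**2)
h(-37, -23)*T = -4*(-23)**2*21 = -4*529*21 = -2116*21 = -44436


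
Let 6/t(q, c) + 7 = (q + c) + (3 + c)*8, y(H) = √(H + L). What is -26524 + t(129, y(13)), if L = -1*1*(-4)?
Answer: -528861160/19939 - 54*√17/19939 ≈ -26524.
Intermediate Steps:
L = 4 (L = -1*(-4) = 4)
y(H) = √(4 + H) (y(H) = √(H + 4) = √(4 + H))
t(q, c) = 6/(17 + q + 9*c) (t(q, c) = 6/(-7 + ((q + c) + (3 + c)*8)) = 6/(-7 + ((c + q) + (24 + 8*c))) = 6/(-7 + (24 + q + 9*c)) = 6/(17 + q + 9*c))
-26524 + t(129, y(13)) = -26524 + 6/(17 + 129 + 9*√(4 + 13)) = -26524 + 6/(17 + 129 + 9*√17) = -26524 + 6/(146 + 9*√17)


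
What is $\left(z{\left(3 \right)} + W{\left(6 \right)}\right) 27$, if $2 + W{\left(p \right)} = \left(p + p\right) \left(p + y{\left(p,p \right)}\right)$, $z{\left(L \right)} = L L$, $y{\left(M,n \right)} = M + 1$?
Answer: $4401$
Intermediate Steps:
$y{\left(M,n \right)} = 1 + M$
$z{\left(L \right)} = L^{2}$
$W{\left(p \right)} = -2 + 2 p \left(1 + 2 p\right)$ ($W{\left(p \right)} = -2 + \left(p + p\right) \left(p + \left(1 + p\right)\right) = -2 + 2 p \left(1 + 2 p\right)$)
$\left(z{\left(3 \right)} + W{\left(6 \right)}\right) 27 = \left(3^{2} + \left(-2 + 2 \cdot 6 + 4 \cdot 6^{2}\right)\right) 27 = \left(9 + \left(-2 + 12 + 4 \cdot 36\right)\right) 27 = \left(9 + \left(-2 + 12 + 144\right)\right) 27 = \left(9 + 154\right) 27 = 163 \cdot 27 = 4401$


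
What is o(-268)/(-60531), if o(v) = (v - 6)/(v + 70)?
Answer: -137/5992569 ≈ -2.2862e-5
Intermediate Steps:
o(v) = (-6 + v)/(70 + v)
o(-268)/(-60531) = ((-6 - 268)/(70 - 268))/(-60531) = (-274/(-198))*(-1/60531) = -1/198*(-274)*(-1/60531) = (137/99)*(-1/60531) = -137/5992569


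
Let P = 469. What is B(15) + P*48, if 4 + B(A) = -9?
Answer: 22499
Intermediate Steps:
B(A) = -13 (B(A) = -4 - 9 = -13)
B(15) + P*48 = -13 + 469*48 = -13 + 22512 = 22499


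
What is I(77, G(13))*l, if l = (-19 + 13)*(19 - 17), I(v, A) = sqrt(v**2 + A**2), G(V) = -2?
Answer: -12*sqrt(5933) ≈ -924.31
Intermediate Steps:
I(v, A) = sqrt(A**2 + v**2)
l = -12 (l = -6*2 = -12)
I(77, G(13))*l = sqrt((-2)**2 + 77**2)*(-12) = sqrt(4 + 5929)*(-12) = sqrt(5933)*(-12) = -12*sqrt(5933)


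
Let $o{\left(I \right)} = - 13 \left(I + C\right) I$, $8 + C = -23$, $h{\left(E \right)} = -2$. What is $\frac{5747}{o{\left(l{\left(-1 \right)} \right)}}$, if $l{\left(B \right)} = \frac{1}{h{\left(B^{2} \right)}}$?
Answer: $- \frac{3284}{117} \approx -28.068$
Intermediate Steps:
$C = -31$ ($C = -8 - 23 = -31$)
$l{\left(B \right)} = - \frac{1}{2}$ ($l{\left(B \right)} = \frac{1}{-2} = - \frac{1}{2}$)
$o{\left(I \right)} = I \left(403 - 13 I\right)$ ($o{\left(I \right)} = - 13 \left(I - 31\right) I = - 13 \left(-31 + I\right) I = \left(403 - 13 I\right) I = I \left(403 - 13 I\right)$)
$\frac{5747}{o{\left(l{\left(-1 \right)} \right)}} = \frac{5747}{13 \left(- \frac{1}{2}\right) \left(31 - - \frac{1}{2}\right)} = \frac{5747}{13 \left(- \frac{1}{2}\right) \left(31 + \frac{1}{2}\right)} = \frac{5747}{13 \left(- \frac{1}{2}\right) \frac{63}{2}} = \frac{5747}{- \frac{819}{4}} = 5747 \left(- \frac{4}{819}\right) = - \frac{3284}{117}$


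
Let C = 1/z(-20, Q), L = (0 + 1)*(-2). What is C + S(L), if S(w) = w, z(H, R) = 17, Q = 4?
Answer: -33/17 ≈ -1.9412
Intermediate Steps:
L = -2 (L = 1*(-2) = -2)
C = 1/17 ≈ 0.058824
C + S(L) = 1/17 - 2 = -33/17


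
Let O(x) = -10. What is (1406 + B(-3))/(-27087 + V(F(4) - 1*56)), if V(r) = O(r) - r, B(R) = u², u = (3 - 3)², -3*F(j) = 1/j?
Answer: -16872/324491 ≈ -0.051995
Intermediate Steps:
F(j) = -1/(3*j)
u = 0 (u = 0² = 0)
B(R) = 0 (B(R) = 0² = 0)
V(r) = -10 - r
(1406 + B(-3))/(-27087 + V(F(4) - 1*56)) = (1406 + 0)/(-27087 + (-10 - (-⅓/4 - 1*56))) = 1406/(-27087 + (-10 - (-⅓*¼ - 56))) = 1406/(-27087 + (-10 - (-1/12 - 56))) = 1406/(-27087 + (-10 - 1*(-673/12))) = 1406/(-27087 + (-10 + 673/12)) = 1406/(-27087 + 553/12) = 1406/(-324491/12) = 1406*(-12/324491) = -16872/324491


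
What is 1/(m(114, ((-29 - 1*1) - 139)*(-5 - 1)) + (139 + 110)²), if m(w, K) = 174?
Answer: 1/62175 ≈ 1.6084e-5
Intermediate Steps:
1/(m(114, ((-29 - 1*1) - 139)*(-5 - 1)) + (139 + 110)²) = 1/(174 + (139 + 110)²) = 1/(174 + 249²) = 1/(174 + 62001) = 1/62175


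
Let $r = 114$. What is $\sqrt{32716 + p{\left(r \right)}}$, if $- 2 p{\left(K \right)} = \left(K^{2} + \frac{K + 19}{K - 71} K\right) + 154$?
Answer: $\frac{\sqrt{48008726}}{43} \approx 161.14$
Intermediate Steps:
$p{\left(K \right)} = -77 - \frac{K^{2}}{2} - \frac{K \left(19 + K\right)}{2 \left(-71 + K\right)}$ ($p{\left(K \right)} = - \frac{\left(K^{2} + \frac{K + 19}{K - 71} K\right) + 154}{2} = - \frac{\left(K^{2} + \frac{19 + K}{-71 + K} K\right) + 154}{2} = - \frac{\left(K^{2} + \frac{K \left(19 + K\right)}{-71 + K}\right) + 154}{2} = - \frac{154 + K^{2} + \frac{K \left(19 + K\right)}{-71 + K}}{2} = -77 - \frac{K^{2}}{2} - \frac{K \left(19 + K\right)}{2 \left(-71 + K\right)}$)
$\sqrt{32716 + p{\left(r \right)}} = \sqrt{32716 + \frac{10934 - 114^{3} - 19722 + 70 \cdot 114^{2}}{2 \left(-71 + 114\right)}} = \sqrt{32716 + \frac{10934 - 1481544 - 19722 + 70 \cdot 12996}{2 \cdot 43}} = \sqrt{32716 + \frac{1}{2} \cdot \frac{1}{43} \left(10934 - 1481544 - 19722 + 909720\right)} = \sqrt{32716 + \frac{1}{2} \cdot \frac{1}{43} \left(-580612\right)} = \sqrt{32716 - \frac{290306}{43}} = \sqrt{\frac{1116482}{43}} = \frac{\sqrt{48008726}}{43}$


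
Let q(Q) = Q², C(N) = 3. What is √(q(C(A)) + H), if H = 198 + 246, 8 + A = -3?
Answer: √453 ≈ 21.284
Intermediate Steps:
A = -11 (A = -8 - 3 = -11)
H = 444
√(q(C(A)) + H) = √(3² + 444) = √(9 + 444) = √453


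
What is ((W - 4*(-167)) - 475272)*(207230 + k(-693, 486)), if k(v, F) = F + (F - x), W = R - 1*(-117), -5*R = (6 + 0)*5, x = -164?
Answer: -98868208438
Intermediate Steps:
R = -6 (R = -(6 + 0)*5/5 = -6*5/5 = -⅕*30 = -6)
W = 111 (W = -6 - 1*(-117) = -6 + 117 = 111)
k(v, F) = 164 + 2*F (k(v, F) = F + (F - 1*(-164)) = F + (F + 164) = F + (164 + F) = 164 + 2*F)
((W - 4*(-167)) - 475272)*(207230 + k(-693, 486)) = ((111 - 4*(-167)) - 475272)*(207230 + (164 + 2*486)) = ((111 + 668) - 475272)*(207230 + (164 + 972)) = (779 - 475272)*(207230 + 1136) = -474493*208366 = -98868208438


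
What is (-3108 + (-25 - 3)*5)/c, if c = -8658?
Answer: 1624/4329 ≈ 0.37514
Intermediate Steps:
(-3108 + (-25 - 3)*5)/c = (-3108 + (-25 - 3)*5)/(-8658) = (-3108 - 28*5)*(-1/8658) = (-3108 - 140)*(-1/8658) = -3248*(-1/8658) = 1624/4329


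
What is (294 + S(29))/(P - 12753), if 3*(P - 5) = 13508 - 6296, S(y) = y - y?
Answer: -49/1724 ≈ -0.028422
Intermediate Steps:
S(y) = 0
P = 2409 (P = 5 + (13508 - 6296)/3 = 5 + (⅓)*7212 = 5 + 2404 = 2409)
(294 + S(29))/(P - 12753) = (294 + 0)/(2409 - 12753) = 294/(-10344) = 294*(-1/10344) = -49/1724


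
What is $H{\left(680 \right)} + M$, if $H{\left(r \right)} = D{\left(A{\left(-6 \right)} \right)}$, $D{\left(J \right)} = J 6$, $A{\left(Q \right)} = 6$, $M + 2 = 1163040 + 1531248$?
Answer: $2694322$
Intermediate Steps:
$M = 2694286$ ($M = -2 + \left(1163040 + 1531248\right) = -2 + 2694288 = 2694286$)
$D{\left(J \right)} = 6 J$
$H{\left(r \right)} = 36$ ($H{\left(r \right)} = 6 \cdot 6 = 36$)
$H{\left(680 \right)} + M = 36 + 2694286 = 2694322$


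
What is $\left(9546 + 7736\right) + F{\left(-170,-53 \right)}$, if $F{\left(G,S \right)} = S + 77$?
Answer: $17306$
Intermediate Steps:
$F{\left(G,S \right)} = 77 + S$
$\left(9546 + 7736\right) + F{\left(-170,-53 \right)} = \left(9546 + 7736\right) + \left(77 - 53\right) = 17282 + 24 = 17306$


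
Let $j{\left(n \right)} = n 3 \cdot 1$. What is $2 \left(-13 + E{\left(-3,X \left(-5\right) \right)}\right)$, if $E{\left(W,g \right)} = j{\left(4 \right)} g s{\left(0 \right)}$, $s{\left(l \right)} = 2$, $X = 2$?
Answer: $-506$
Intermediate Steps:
$j{\left(n \right)} = 3 n$ ($j{\left(n \right)} = 3 n 1 = 3 n$)
$E{\left(W,g \right)} = 24 g$ ($E{\left(W,g \right)} = 3 \cdot 4 g 2 = 12 g 2 = 24 g$)
$2 \left(-13 + E{\left(-3,X \left(-5\right) \right)}\right) = 2 \left(-13 + 24 \cdot 2 \left(-5\right)\right) = 2 \left(-13 + 24 \left(-10\right)\right) = 2 \left(-13 - 240\right) = 2 \left(-253\right) = -506$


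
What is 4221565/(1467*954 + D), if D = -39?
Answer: 4221565/1399479 ≈ 3.0165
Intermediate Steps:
4221565/(1467*954 + D) = 4221565/(1467*954 - 39) = 4221565/(1399518 - 39) = 4221565/1399479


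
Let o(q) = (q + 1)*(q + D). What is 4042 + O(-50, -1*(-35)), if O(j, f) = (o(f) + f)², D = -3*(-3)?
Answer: 2625203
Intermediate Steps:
D = 9
o(q) = (1 + q)*(9 + q) (o(q) = (q + 1)*(q + 9) = (1 + q)*(9 + q))
O(j, f) = (9 + f² + 11*f)² (O(j, f) = ((9 + f² + 10*f) + f)² = (9 + f² + 11*f)²)
4042 + O(-50, -1*(-35)) = 4042 + (9 + (-1*(-35))² + 11*(-1*(-35)))² = 4042 + (9 + 35² + 11*35)² = 4042 + (9 + 1225 + 385)² = 4042 + 1619² = 4042 + 2621161 = 2625203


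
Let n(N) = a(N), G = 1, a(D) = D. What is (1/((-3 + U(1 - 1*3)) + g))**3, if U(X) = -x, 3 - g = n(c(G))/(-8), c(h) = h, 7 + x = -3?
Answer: 512/531441 ≈ 0.00096342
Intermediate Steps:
x = -10 (x = -7 - 3 = -10)
n(N) = N
g = 25/8 (g = 3 - 1/(-8) = 3 - (-1)/8 = 3 - 1*(-1/8) = 3 + 1/8 = 25/8 ≈ 3.1250)
U(X) = 10 (U(X) = -1*(-10) = 10)
(1/((-3 + U(1 - 1*3)) + g))**3 = (1/((-3 + 10) + 25/8))**3 = (1/(7 + 25/8))**3 = (1/(81/8))**3 = (8/81)**3 = 512/531441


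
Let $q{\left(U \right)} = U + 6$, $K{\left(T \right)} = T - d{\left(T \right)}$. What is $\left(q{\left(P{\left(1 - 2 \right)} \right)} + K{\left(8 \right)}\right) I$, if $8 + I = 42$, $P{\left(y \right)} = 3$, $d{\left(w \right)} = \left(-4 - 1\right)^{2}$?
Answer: $-272$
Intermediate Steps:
$d{\left(w \right)} = 25$ ($d{\left(w \right)} = \left(-5\right)^{2} = 25$)
$K{\left(T \right)} = -25 + T$ ($K{\left(T \right)} = T - 25 = -25 + T$)
$q{\left(U \right)} = 6 + U$
$I = 34$ ($I = -8 + 42 = 34$)
$\left(q{\left(P{\left(1 - 2 \right)} \right)} + K{\left(8 \right)}\right) I = \left(\left(6 + 3\right) + \left(-25 + 8\right)\right) 34 = \left(9 - 17\right) 34 = \left(-8\right) 34 = -272$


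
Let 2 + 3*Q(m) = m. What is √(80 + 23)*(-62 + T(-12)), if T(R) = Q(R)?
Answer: -200*√103/3 ≈ -676.59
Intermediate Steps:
Q(m) = -⅔ + m/3
T(R) = -⅔ + R/3
√(80 + 23)*(-62 + T(-12)) = √(80 + 23)*(-62 + (-⅔ + (⅓)*(-12))) = √103*(-62 + (-⅔ - 4)) = √103*(-62 - 14/3) = √103*(-200/3) = -200*√103/3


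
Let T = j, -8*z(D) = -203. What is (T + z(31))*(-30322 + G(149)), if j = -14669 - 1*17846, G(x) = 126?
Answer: 1962113433/2 ≈ 9.8106e+8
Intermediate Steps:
z(D) = 203/8 (z(D) = -1/8*(-203) = 203/8)
j = -32515 (j = -14669 - 17846 = -32515)
T = -32515
(T + z(31))*(-30322 + G(149)) = (-32515 + 203/8)*(-30322 + 126) = -259917/8*(-30196) = 1962113433/2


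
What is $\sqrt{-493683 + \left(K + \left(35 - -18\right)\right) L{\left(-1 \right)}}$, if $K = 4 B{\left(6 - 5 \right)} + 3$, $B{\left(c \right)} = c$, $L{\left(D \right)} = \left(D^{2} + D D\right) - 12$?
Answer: $i \sqrt{494283} \approx 703.05 i$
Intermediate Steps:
$L{\left(D \right)} = -12 + 2 D^{2}$ ($L{\left(D \right)} = \left(D^{2} + D^{2}\right) - 12 = 2 D^{2} - 12 = -12 + 2 D^{2}$)
$K = 7$ ($K = 4 \left(6 - 5\right) + 3 = 4 \cdot 1 + 3 = 4 + 3 = 7$)
$\sqrt{-493683 + \left(K + \left(35 - -18\right)\right) L{\left(-1 \right)}} = \sqrt{-493683 + \left(7 + \left(35 - -18\right)\right) \left(-12 + 2 \left(-1\right)^{2}\right)} = \sqrt{-493683 + \left(7 + \left(35 + 18\right)\right) \left(-12 + 2 \cdot 1\right)} = \sqrt{-493683 + \left(7 + 53\right) \left(-12 + 2\right)} = \sqrt{-493683 + 60 \left(-10\right)} = \sqrt{-493683 - 600} = \sqrt{-494283} = i \sqrt{494283}$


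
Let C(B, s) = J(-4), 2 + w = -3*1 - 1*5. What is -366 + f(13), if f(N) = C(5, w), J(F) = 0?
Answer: -366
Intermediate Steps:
w = -10 (w = -2 + (-3*1 - 1*5) = -2 + (-3 - 5) = -2 - 8 = -10)
C(B, s) = 0
f(N) = 0
-366 + f(13) = -366 + 0 = -366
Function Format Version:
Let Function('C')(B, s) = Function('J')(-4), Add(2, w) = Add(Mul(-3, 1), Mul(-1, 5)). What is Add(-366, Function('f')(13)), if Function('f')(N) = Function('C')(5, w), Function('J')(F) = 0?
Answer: -366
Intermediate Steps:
w = -10 (w = Add(-2, Add(Mul(-3, 1), Mul(-1, 5))) = Add(-2, Add(-3, -5)) = Add(-2, -8) = -10)
Function('C')(B, s) = 0
Function('f')(N) = 0
Add(-366, Function('f')(13)) = Add(-366, 0) = -366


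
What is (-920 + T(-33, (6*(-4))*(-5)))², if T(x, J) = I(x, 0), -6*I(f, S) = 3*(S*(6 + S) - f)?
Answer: 3508129/4 ≈ 8.7703e+5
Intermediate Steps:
I(f, S) = f/2 - S*(6 + S)/2 (I(f, S) = -(S*(6 + S) - f)/2 = -(-f + S*(6 + S))/2 = -(-3*f + 3*S*(6 + S))/6 = f/2 - S*(6 + S)/2)
T(x, J) = x/2 (T(x, J) = x/2 - 3*0 - ½*0² = x/2 + 0 - ½*0 = x/2 + 0 + 0 = x/2)
(-920 + T(-33, (6*(-4))*(-5)))² = (-920 + (½)*(-33))² = (-920 - 33/2)² = (-1873/2)² = 3508129/4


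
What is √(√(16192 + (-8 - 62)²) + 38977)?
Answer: √(38977 + 2*√5273) ≈ 197.79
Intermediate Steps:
√(√(16192 + (-8 - 62)²) + 38977) = √(√(16192 + (-70)²) + 38977) = √(√(16192 + 4900) + 38977) = √(√21092 + 38977) = √(2*√5273 + 38977) = √(38977 + 2*√5273)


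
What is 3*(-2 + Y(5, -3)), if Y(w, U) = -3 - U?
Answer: -6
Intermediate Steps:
3*(-2 + Y(5, -3)) = 3*(-2 + (-3 - 1*(-3))) = 3*(-2 + (-3 + 3)) = 3*(-2 + 0) = 3*(-2) = -6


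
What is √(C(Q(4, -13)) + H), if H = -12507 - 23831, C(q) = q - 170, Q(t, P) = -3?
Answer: I*√36511 ≈ 191.08*I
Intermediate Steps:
C(q) = -170 + q
H = -36338
√(C(Q(4, -13)) + H) = √((-170 - 3) - 36338) = √(-173 - 36338) = √(-36511) = I*√36511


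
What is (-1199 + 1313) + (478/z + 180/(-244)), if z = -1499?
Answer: 10327433/91439 ≈ 112.94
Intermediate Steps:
(-1199 + 1313) + (478/z + 180/(-244)) = (-1199 + 1313) + (478/(-1499) + 180/(-244)) = 114 + (478*(-1/1499) + 180*(-1/244)) = 114 + (-478/1499 - 45/61) = 114 - 96613/91439 = 10327433/91439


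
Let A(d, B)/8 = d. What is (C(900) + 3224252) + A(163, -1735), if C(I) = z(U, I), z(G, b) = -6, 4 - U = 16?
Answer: 3225550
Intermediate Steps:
U = -12 (U = 4 - 1*16 = 4 - 16 = -12)
A(d, B) = 8*d
C(I) = -6
(C(900) + 3224252) + A(163, -1735) = (-6 + 3224252) + 8*163 = 3224246 + 1304 = 3225550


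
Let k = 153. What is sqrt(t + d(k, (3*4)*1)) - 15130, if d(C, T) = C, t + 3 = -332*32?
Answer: -15130 + I*sqrt(10474) ≈ -15130.0 + 102.34*I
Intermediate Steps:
t = -10627 (t = -3 - 332*32 = -3 - 10624 = -10627)
sqrt(t + d(k, (3*4)*1)) - 15130 = sqrt(-10627 + 153) - 15130 = sqrt(-10474) - 15130 = I*sqrt(10474) - 15130 = -15130 + I*sqrt(10474)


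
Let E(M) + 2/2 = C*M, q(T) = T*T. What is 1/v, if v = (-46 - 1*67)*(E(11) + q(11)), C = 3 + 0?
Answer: -1/17289 ≈ -5.7840e-5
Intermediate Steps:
C = 3
q(T) = T**2
E(M) = -1 + 3*M
v = -17289 (v = (-46 - 1*67)*((-1 + 3*11) + 11**2) = (-46 - 67)*((-1 + 33) + 121) = -113*(32 + 121) = -113*153 = -17289)
1/v = 1/(-17289) = -1/17289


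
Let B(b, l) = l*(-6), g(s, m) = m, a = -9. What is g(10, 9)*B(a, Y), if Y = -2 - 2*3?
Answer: 432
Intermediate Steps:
Y = -8 (Y = -2 - 6 = -8)
B(b, l) = -6*l
g(10, 9)*B(a, Y) = 9*(-6*(-8)) = 9*48 = 432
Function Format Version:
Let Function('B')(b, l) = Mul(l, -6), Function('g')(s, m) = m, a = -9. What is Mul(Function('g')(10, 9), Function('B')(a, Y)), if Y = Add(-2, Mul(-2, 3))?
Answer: 432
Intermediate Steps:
Y = -8 (Y = Add(-2, -6) = -8)
Function('B')(b, l) = Mul(-6, l)
Mul(Function('g')(10, 9), Function('B')(a, Y)) = Mul(9, Mul(-6, -8)) = Mul(9, 48) = 432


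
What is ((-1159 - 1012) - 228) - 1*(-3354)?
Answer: 955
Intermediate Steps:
((-1159 - 1012) - 228) - 1*(-3354) = (-2171 - 228) + 3354 = -2399 + 3354 = 955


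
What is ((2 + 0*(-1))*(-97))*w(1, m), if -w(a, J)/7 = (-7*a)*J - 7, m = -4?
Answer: 28518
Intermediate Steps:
w(a, J) = 49 + 49*J*a (w(a, J) = -7*((-7*a)*J - 7) = -7*(-7*J*a - 7) = -7*(-7 - 7*J*a) = 49 + 49*J*a)
((2 + 0*(-1))*(-97))*w(1, m) = ((2 + 0*(-1))*(-97))*(49 + 49*(-4)*1) = ((2 + 0)*(-97))*(49 - 196) = (2*(-97))*(-147) = -194*(-147) = 28518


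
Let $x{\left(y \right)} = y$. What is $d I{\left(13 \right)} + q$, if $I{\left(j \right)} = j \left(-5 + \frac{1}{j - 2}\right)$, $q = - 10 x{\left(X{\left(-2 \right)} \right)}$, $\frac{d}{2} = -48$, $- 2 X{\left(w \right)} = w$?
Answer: $\frac{67282}{11} \approx 6116.5$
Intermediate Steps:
$X{\left(w \right)} = - \frac{w}{2}$
$d = -96$ ($d = 2 \left(-48\right) = -96$)
$q = -10$ ($q = - 10 \left(\left(- \frac{1}{2}\right) \left(-2\right)\right) = \left(-10\right) 1 = -10$)
$I{\left(j \right)} = j \left(-5 + \frac{1}{-2 + j}\right)$
$d I{\left(13 \right)} + q = - 96 \frac{13 \left(11 - 65\right)}{-2 + 13} - 10 = - 96 \frac{13 \left(11 - 65\right)}{11} - 10 = - 96 \cdot 13 \cdot \frac{1}{11} \left(-54\right) - 10 = \left(-96\right) \left(- \frac{702}{11}\right) - 10 = \frac{67392}{11} - 10 = \frac{67282}{11}$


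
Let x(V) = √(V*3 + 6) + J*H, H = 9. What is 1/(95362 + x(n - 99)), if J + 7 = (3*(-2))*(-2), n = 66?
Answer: 95407/9102495742 - I*√93/9102495742 ≈ 1.0481e-5 - 1.0595e-9*I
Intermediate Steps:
J = 5 (J = -7 + (3*(-2))*(-2) = -7 - 6*(-2) = -7 + 12 = 5)
x(V) = 45 + √(6 + 3*V) (x(V) = √(V*3 + 6) + 5*9 = √(3*V + 6) + 45 = √(6 + 3*V) + 45 = 45 + √(6 + 3*V))
1/(95362 + x(n - 99)) = 1/(95362 + (45 + √(6 + 3*(66 - 99)))) = 1/(95362 + (45 + √(6 + 3*(-33)))) = 1/(95362 + (45 + √(6 - 99))) = 1/(95362 + (45 + √(-93))) = 1/(95362 + (45 + I*√93)) = 1/(95407 + I*√93)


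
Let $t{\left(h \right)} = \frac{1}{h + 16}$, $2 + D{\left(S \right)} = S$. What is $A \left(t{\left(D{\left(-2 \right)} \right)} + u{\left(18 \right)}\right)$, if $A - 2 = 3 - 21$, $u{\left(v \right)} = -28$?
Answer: $\frac{1340}{3} \approx 446.67$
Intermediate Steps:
$D{\left(S \right)} = -2 + S$
$t{\left(h \right)} = \frac{1}{16 + h}$
$A = -16$ ($A = 2 + \left(3 - 21\right) = 2 - 18 = -16$)
$A \left(t{\left(D{\left(-2 \right)} \right)} + u{\left(18 \right)}\right) = - 16 \left(\frac{1}{16 - 4} - 28\right) = - 16 \left(\frac{1}{12} - 28\right) = \left(-16\right) \left(- \frac{335}{12}\right) = \frac{1340}{3}$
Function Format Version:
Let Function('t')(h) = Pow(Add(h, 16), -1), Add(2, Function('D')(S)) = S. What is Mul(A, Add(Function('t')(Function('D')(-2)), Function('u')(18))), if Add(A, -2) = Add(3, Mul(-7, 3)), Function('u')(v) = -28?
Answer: Rational(1340, 3) ≈ 446.67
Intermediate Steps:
Function('D')(S) = Add(-2, S)
Function('t')(h) = Pow(Add(16, h), -1)
A = -16 (A = Add(2, Add(3, Mul(-7, 3))) = Add(2, Add(3, -21)) = Add(2, -18) = -16)
Mul(A, Add(Function('t')(Function('D')(-2)), Function('u')(18))) = Mul(-16, Add(Pow(Add(16, Add(-2, -2)), -1), -28)) = Mul(-16, Add(Pow(Add(16, -4), -1), -28)) = Mul(-16, Add(Pow(12, -1), -28)) = Mul(-16, Add(Rational(1, 12), -28)) = Mul(-16, Rational(-335, 12)) = Rational(1340, 3)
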